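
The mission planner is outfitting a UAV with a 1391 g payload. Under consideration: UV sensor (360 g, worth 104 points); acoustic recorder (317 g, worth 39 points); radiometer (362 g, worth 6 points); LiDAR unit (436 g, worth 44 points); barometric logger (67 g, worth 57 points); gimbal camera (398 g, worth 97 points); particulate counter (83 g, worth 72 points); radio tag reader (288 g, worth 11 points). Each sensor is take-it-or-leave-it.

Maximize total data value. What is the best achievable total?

Taking the top-ratio sensors first gives UV sensor + acoustic recorder + barometric logger + gimbal camera + particulate counter for 369 (1225 g).
Replace acoustic recorder with LiDAR unit: the trade gains 5 net, giving 374 at 1344 g.

374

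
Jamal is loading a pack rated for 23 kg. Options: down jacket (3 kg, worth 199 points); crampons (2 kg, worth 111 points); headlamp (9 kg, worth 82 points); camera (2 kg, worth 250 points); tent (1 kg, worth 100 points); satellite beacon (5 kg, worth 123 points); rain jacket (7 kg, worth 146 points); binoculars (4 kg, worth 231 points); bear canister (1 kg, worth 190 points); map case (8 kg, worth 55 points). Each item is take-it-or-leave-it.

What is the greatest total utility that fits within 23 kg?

1239

Density check — bear canister 190.00, camera 125.00, tent 100.00 are the best per kg.
A density-first pass picks down jacket + crampons + camera + tent + satellite beacon + binoculars + bear canister — 1204 at 18 kg.
The 2 kg tied up in crampons is better spent on rain jacket — total rises to 1239 (23 kg).
That's the maximum — no swap from here does better than 1239.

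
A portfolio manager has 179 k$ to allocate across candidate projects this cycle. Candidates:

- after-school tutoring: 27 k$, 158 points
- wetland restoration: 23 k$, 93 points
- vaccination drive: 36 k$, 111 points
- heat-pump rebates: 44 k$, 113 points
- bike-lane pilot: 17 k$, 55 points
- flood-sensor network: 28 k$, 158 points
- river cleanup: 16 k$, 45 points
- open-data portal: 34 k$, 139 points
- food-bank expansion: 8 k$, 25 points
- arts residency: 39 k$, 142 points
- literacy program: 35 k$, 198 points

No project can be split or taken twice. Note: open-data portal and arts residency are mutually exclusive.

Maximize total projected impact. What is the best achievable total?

A density-first pass picks after-school tutoring + wetland restoration + bike-lane pilot + flood-sensor network + open-data portal + food-bank expansion + literacy program — 826 at 172 k$.
Dropping open-data portal frees 34 k$; slotting in arts residency (39 k$) lifts the total to 829 at 177 k$.
The spare 2 k$ is too small for any remaining project, and no feasible exchange beats 829.

829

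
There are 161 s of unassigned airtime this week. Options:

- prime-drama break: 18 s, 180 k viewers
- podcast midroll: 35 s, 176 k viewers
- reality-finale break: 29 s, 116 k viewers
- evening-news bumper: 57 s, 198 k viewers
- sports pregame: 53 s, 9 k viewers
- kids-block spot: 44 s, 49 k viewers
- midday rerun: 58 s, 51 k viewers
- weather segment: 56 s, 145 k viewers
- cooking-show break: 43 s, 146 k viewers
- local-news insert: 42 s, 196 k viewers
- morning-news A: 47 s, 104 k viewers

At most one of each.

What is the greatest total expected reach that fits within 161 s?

Taking the top-ratio spots first gives prime-drama break + podcast midroll + reality-finale break + local-news insert for 668 (124 s).
The 29 s tied up in reality-finale break is better spent on evening-news bumper — total rises to 750 (152 s).
No other feasible combination exceeds 750.

750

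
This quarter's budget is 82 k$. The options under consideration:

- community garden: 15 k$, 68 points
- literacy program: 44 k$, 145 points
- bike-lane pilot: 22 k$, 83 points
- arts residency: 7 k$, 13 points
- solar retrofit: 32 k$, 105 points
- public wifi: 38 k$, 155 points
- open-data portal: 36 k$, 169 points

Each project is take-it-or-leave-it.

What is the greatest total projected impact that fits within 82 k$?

337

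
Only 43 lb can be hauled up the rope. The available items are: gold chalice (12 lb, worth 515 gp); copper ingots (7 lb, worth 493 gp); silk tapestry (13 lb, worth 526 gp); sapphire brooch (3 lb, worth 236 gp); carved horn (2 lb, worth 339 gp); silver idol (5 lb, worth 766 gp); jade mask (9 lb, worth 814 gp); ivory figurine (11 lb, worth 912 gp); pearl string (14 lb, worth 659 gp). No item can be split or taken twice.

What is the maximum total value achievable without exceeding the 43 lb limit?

3593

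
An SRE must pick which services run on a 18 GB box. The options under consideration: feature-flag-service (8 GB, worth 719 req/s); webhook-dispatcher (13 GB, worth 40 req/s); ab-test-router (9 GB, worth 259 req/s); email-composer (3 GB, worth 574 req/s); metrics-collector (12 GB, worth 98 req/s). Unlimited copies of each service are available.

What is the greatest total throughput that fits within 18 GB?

3444

Density check — email-composer 191.33, feature-flag-service 89.88, ab-test-router 28.78 are the best per GB.
Best packing: 6×email-composer — 18 GB, 3444 total.
Every other selection either busts 18 GB or fails to beat 3444.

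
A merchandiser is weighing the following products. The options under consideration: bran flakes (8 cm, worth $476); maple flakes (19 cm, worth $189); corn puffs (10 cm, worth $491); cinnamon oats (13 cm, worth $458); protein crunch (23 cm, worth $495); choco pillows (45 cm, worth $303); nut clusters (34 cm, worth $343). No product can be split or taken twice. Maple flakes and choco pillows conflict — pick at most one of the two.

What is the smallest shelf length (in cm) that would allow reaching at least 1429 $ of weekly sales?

41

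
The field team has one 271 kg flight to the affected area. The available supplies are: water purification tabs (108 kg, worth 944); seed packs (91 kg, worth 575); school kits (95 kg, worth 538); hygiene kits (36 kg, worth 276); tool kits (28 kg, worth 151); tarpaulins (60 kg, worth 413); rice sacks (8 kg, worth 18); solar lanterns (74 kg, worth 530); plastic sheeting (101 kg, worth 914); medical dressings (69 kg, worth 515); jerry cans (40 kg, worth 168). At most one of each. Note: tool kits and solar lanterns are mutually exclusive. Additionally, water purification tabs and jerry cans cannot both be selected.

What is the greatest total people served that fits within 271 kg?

2271

Filling by ratio: water purification tabs + hygiene kits + rice sacks + plastic sheeting for 2152, with 18 kg left unused.
The 44 kg tied up in hygiene kits and rice sacks is better spent on tarpaulins — total rises to 2271 (269 kg).
Runner-up water purification tabs + hygiene kits + rice sacks + plastic sheeting tops out at 2152.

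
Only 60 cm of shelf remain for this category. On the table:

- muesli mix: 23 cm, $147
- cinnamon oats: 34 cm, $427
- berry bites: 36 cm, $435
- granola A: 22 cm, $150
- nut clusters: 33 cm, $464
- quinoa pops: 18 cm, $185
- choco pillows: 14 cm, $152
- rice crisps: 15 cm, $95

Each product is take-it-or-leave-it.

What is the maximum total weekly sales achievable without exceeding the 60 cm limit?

649

Density check — nut clusters 14.06, cinnamon oats 12.56, berry bites 12.08 are the best per cm.
The ratio heuristic lands on nut clusters + choco pillows (616) but leaves 13 cm idle.
Dropping choco pillows frees 14 cm; slotting in quinoa pops (18 cm) lifts the total to 649 at 51 cm.
That's the maximum — no swap from here does better than 649.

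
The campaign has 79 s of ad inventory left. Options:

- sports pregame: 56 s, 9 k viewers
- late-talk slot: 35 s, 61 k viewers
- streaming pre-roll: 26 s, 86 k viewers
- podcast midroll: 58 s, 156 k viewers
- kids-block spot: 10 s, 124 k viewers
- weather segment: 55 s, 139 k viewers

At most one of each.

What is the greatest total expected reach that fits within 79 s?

280

A density-first pass picks late-talk slot + streaming pre-roll + kids-block spot — 271 at 71 s.
The 61 s tied up in late-talk slot and streaming pre-roll is better spent on podcast midroll — total rises to 280 (68 s).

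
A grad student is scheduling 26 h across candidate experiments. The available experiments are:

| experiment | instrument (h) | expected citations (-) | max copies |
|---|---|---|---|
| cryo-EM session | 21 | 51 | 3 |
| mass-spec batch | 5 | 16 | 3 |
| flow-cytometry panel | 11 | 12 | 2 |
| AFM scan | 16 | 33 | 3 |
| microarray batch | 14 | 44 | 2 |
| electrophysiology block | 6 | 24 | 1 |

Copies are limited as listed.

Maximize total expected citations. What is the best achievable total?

84

Taking the top-ratio experiments first gives 3×mass-spec batch + electrophysiology block for 72 (21 h).
Dropping 2×mass-spec batch frees 10 h; slotting in microarray batch (14 h) lifts the total to 84 at 25 h.
No other feasible combination exceeds 84.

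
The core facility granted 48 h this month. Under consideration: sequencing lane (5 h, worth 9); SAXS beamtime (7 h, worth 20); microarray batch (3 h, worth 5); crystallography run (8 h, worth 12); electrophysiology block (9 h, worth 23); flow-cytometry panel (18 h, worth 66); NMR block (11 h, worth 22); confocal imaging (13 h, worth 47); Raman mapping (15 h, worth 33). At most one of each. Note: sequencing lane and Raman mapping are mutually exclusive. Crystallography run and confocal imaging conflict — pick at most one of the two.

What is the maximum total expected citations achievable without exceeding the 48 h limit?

Best packing: SAXS beamtime + electrophysiology block + flow-cytometry panel + confocal imaging — 47 h, 156 total.

156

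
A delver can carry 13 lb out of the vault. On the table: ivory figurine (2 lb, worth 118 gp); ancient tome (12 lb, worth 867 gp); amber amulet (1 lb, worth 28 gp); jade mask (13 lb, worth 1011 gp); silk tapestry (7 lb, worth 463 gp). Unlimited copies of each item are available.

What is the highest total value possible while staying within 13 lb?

1011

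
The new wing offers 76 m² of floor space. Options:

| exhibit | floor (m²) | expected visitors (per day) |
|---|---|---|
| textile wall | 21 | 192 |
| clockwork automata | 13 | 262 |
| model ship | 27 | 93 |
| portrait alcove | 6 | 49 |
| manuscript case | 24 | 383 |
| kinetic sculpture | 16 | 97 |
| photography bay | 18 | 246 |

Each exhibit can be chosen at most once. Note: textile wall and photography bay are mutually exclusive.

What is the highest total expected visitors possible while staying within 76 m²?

988

Ranking by ratio (expected visitors/m²): clockwork automata 20.15, manuscript case 15.96, photography bay 13.67, textile wall 9.14.
Best packing: clockwork automata + manuscript case + kinetic sculpture + photography bay — 71 m², 988 total.
The spare 5 m² is too small for any remaining exhibit, and no feasible exchange beats 988.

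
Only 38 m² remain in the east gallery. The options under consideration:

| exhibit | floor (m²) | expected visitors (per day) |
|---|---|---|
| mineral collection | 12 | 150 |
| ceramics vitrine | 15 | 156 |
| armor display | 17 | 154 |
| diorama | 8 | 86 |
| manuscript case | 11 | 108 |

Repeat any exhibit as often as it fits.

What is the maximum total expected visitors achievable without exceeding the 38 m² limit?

450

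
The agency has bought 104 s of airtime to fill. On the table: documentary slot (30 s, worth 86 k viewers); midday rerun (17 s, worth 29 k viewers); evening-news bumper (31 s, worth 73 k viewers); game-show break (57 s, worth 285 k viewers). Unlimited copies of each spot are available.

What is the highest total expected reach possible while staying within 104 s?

400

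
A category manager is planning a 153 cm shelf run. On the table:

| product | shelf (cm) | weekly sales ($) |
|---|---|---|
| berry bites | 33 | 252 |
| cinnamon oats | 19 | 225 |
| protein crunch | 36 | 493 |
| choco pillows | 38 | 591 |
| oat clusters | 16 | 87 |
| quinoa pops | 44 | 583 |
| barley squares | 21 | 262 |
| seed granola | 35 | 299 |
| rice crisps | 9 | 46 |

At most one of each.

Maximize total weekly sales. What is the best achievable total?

Density check — choco pillows 15.55, protein crunch 13.69, quinoa pops 13.25 are the best per cm.
Taking the top-ratio products first gives protein crunch + choco pillows + quinoa pops + barley squares + rice crisps for 1975 (148 cm).
Replace barley squares and rice crisps with cinnamon oats + oat clusters: the trade gains 4 net, giving 1979 at 153 cm.

1979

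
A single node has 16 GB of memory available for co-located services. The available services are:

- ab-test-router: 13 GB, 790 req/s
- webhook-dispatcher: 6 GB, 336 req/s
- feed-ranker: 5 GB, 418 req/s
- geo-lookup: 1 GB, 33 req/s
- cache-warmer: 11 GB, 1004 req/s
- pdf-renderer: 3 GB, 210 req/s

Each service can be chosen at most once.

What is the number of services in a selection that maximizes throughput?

Optimal total is 1422.
feed-ranker + cache-warmer hits 1422 at 16 GB.
Any selection reaching 1422 contains exactly 2 services.

2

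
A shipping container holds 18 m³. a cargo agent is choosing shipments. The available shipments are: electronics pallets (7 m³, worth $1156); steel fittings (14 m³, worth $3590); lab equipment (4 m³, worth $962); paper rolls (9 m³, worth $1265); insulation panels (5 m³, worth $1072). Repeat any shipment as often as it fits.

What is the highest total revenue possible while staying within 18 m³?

Density check — steel fittings 256.43, lab equipment 240.50, insulation panels 214.40, electronics pallets 165.14 are the best per m³.
The ratio ordering already packs tightly: steel fittings + lab equipment, 18 m³, 4552.
Every other selection either busts 18 m³ or fails to beat 4552.

4552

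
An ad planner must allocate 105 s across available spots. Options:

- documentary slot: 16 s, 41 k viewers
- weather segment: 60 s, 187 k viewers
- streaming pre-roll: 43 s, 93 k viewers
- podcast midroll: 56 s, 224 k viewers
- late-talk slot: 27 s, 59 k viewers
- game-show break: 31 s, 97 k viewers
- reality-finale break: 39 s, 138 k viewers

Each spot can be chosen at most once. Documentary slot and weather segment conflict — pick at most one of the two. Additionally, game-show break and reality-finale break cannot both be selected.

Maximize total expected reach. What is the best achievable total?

362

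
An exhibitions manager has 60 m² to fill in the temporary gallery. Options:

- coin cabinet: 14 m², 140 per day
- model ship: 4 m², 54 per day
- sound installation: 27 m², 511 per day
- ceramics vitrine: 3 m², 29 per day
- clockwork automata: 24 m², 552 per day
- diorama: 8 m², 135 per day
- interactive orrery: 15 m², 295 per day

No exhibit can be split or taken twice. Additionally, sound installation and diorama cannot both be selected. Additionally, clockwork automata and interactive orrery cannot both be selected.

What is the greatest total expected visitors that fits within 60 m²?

Model ship + sound installation + ceramics vitrine + clockwork automata uses 58 of the 60 m² and totals 1146.
Nothing else feasible within 60 m² beats 1146.

1146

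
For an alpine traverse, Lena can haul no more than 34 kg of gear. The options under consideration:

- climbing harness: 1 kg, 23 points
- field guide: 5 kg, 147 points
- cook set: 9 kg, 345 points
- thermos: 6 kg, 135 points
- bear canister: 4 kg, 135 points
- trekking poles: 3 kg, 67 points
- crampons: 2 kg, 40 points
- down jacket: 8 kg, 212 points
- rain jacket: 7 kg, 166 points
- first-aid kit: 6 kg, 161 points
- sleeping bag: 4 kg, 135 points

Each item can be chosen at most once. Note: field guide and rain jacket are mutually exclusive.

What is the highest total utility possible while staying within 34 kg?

Taking the top-ratio items first gives climbing harness + field guide + cook set + bear canister + trekking poles + crampons + first-aid kit + sleeping bag for 1053 (34 kg).
Replace crampons and first-aid kit with down jacket: the trade gains 11 net, giving 1064 at 34 kg.
Runner-up field guide + cook set + thermos + bear canister + first-aid kit + sleeping bag tops out at 1058.

1064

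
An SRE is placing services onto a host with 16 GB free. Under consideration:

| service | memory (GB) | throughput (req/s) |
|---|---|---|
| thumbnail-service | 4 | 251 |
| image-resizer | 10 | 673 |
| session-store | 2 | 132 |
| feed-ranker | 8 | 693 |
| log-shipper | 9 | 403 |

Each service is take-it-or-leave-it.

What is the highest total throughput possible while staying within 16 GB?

1076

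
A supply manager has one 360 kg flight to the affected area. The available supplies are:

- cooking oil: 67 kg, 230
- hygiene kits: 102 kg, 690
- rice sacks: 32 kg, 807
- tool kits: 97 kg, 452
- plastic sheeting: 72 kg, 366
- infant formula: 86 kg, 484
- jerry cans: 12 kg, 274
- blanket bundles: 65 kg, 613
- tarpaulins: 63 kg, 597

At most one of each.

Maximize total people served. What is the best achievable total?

Taking hygiene kits + rice sacks + infant formula + jerry cans + blanket bundles + tarpaulins: 360 kg used, 3465 in people served.
Runner-up hygiene kits + rice sacks + plastic sheeting + jerry cans + blanket bundles + tarpaulins tops out at 3347.

3465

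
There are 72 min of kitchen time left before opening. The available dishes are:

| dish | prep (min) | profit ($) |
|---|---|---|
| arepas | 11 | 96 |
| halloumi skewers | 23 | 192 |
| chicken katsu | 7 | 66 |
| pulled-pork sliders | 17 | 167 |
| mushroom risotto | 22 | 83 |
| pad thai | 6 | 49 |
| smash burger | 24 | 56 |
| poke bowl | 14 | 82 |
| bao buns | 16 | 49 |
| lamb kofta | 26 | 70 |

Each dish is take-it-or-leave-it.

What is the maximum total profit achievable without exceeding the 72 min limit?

603

The ratio heuristic lands on arepas + halloumi skewers + chicken katsu + pulled-pork sliders + pad thai (570) but leaves 8 min idle.
Replace pad thai with poke bowl: the trade gains 33 net, giving 603 at 72 min.
An exhaustive check of the 1024 subsets confirms 603.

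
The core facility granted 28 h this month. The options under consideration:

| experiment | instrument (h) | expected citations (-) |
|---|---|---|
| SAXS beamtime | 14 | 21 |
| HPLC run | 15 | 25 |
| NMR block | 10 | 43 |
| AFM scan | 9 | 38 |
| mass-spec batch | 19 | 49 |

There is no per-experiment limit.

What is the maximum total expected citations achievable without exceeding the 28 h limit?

119

Taking the top-ratio experiments first gives 2×NMR block for 86 (20 h).
The 10 h tied up in NMR block is better spent on 2×AFM scan — total rises to 119 (28 h).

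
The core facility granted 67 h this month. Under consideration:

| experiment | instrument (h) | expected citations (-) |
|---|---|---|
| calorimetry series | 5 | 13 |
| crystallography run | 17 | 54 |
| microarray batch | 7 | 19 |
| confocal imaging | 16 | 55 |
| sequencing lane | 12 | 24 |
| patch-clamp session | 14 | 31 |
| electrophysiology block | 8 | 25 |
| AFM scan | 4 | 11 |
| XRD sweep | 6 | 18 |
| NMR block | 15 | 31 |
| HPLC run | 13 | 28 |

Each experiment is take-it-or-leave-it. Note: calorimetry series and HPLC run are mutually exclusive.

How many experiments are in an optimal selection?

6

Optimal total is 199.
One optimal bundle: crystallography run + microarray batch + confocal imaging + electrophysiology block + XRD sweep + HPLC run (67 h).
Any selection reaching 199 contains exactly 6 experiments.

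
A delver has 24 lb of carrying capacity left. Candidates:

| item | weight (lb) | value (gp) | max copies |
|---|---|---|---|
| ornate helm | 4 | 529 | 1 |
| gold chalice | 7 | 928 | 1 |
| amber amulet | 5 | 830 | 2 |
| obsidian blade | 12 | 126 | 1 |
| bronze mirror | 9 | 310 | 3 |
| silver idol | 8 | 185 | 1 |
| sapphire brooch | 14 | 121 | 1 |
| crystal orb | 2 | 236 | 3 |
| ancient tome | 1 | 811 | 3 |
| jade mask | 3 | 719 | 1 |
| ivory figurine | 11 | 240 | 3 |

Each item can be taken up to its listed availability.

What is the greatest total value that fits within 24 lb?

Filling by ratio: gold chalice + 2×amber amulet + 3×ancient tome + jade mask for 5740, with 1 lb left unused.
Dropping gold chalice frees 7 lb; slotting in ornate helm + 2×crystal orb (8 lb) lifts the total to 5813 at 24 lb.
That's the maximum — no swap from here does better than 5813.

5813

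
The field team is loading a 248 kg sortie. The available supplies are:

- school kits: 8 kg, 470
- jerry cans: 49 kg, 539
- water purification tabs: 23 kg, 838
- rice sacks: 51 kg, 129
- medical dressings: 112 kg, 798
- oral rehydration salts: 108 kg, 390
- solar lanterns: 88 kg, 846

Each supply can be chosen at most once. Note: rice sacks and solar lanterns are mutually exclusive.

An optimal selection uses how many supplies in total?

4

Best achievable people served is 2952.
One optimal bundle: school kits + water purification tabs + medical dressings + solar lanterns (231 kg).
All optima have 4 supplies.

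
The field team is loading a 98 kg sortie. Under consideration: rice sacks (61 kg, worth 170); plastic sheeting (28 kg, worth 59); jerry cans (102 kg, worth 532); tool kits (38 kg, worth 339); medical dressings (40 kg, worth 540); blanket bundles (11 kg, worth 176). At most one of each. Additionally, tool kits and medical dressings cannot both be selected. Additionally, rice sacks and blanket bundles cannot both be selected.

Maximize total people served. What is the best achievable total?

775

Taking plastic sheeting + medical dressings + blanket bundles: 79 kg used, 775 in people served.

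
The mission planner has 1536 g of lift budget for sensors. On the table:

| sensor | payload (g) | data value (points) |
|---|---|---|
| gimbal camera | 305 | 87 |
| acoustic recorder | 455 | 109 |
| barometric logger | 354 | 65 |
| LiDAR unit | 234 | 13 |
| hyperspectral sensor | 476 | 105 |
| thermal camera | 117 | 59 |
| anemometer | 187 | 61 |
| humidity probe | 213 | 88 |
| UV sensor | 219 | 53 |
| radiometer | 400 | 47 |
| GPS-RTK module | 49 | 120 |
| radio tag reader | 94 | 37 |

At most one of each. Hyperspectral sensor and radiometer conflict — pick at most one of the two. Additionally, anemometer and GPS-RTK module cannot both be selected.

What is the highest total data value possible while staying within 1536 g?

553

Taking gimbal camera + acoustic recorder + thermal camera + humidity probe + UV sensor + GPS-RTK module + radio tag reader: 1452 g used, 553 in data value.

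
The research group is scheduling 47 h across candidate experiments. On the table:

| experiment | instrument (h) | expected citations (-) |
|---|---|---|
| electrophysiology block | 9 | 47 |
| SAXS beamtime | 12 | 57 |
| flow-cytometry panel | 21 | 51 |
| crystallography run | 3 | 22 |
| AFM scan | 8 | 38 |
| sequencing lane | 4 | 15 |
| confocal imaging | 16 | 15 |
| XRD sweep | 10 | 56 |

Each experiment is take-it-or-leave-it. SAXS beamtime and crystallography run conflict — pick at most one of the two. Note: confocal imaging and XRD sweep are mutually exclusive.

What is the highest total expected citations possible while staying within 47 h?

213

Electrophysiology block + SAXS beamtime + AFM scan + sequencing lane + XRD sweep uses 43 of the 47 h and totals 213.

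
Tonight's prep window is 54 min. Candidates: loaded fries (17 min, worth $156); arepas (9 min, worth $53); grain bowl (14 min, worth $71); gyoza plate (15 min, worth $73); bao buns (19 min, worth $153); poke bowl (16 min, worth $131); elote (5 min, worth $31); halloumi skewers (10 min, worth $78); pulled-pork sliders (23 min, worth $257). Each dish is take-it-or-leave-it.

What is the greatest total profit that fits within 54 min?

497

Filling by ratio: loaded fries + halloumi skewers + pulled-pork sliders for 491, with 4 min left unused.
Replace halloumi skewers with arepas + elote: the trade gains 6 net, giving 497 at 54 min.
No other feasible combination exceeds 497.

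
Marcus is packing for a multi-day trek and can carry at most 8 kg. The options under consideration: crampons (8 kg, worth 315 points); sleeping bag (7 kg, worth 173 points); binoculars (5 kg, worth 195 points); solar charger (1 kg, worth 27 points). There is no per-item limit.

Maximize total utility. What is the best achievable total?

315

Crampons uses 8 of the 8 kg and totals 315.
Nothing else within 8 kg beats 315.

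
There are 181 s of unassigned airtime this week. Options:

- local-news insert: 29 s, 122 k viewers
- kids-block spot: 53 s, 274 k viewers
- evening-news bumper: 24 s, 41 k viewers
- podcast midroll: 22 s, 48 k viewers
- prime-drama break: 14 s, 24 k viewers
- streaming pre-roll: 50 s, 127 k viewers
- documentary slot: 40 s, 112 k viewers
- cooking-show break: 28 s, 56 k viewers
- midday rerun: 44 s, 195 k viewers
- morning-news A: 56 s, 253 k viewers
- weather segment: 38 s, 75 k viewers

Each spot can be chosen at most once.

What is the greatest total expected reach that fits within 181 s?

778

Filling by ratio: kids-block spot + podcast midroll + midday rerun + morning-news A for 770, with 6 s left unused.
The 22 s tied up in podcast midroll is better spent on cooking-show break — total rises to 778 (181 s).
Next best is kids-block spot + podcast midroll + midday rerun + morning-news A at 770 (175 s) — short by 8.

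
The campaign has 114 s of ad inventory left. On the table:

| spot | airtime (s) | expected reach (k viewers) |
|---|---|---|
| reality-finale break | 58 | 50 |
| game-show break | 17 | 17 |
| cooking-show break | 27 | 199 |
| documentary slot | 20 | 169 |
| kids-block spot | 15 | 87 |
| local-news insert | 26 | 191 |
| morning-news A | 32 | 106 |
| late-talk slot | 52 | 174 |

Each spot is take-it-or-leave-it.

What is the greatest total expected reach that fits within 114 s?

665

Density check — documentary slot 8.45, cooking-show break 7.37, local-news insert 7.35 are the best per s.
Greedy by ratio would take game-show break + cooking-show break + documentary slot + kids-block spot + local-news insert: 105 s used, total 663.
The 32 s tied up in game-show break and kids-block spot is better spent on morning-news A — total rises to 665 (105 s).
Runner-up game-show break + cooking-show break + documentary slot + kids-block spot + local-news insert tops out at 663.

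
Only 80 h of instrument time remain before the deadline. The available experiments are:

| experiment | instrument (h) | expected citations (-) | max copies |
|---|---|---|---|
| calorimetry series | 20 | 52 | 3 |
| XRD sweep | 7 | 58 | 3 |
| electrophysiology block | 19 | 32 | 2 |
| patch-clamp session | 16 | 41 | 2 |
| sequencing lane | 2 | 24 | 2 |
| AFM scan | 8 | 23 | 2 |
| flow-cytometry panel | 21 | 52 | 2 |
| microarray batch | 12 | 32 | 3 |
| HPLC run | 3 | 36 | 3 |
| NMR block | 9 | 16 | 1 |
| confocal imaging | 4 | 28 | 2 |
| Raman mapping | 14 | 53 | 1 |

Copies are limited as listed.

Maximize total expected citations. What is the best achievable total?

503

Ranking by ratio (expected citations/h): sequencing lane 12.00, HPLC run 12.00, XRD sweep 8.29.
The ratio heuristic lands on 3×XRD sweep + 2×sequencing lane + 2×AFM scan + 3×HPLC run + 2×confocal imaging + Raman mapping (485) but leaves 8 h idle.
Replace 2×AFM scan with 2×microarray batch: the trade gains 18 net, giving 503 at 80 h.
No other feasible combination exceeds 503.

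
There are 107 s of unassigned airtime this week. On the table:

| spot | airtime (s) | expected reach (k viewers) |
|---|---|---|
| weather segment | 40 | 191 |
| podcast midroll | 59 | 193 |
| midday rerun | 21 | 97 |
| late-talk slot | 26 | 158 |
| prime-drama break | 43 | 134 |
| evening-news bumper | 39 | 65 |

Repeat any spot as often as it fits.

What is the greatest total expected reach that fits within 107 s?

632

By expected reach per s: late-talk slot 6.08, weather segment 4.78, midday rerun 4.62 lead.
4×late-talk slot uses 104 of the 107 s and totals 632.
The spare 3 s is too small for any remaining spot, and no exchange beats 632.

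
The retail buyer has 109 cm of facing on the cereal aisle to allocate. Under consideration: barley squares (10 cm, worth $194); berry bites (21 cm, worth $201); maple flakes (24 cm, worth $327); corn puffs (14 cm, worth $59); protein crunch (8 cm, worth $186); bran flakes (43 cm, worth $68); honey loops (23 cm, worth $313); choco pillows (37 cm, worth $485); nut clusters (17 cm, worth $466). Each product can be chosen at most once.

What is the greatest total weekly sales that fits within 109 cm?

1777

Filling by ratio: barley squares + berry bites + maple flakes + protein crunch + honey loops + nut clusters for 1687, with 6 cm left unused.
The 31 cm tied up in barley squares and berry bites is better spent on choco pillows — total rises to 1777 (109 cm).
Every other selection either busts 109 cm or fails to beat 1777.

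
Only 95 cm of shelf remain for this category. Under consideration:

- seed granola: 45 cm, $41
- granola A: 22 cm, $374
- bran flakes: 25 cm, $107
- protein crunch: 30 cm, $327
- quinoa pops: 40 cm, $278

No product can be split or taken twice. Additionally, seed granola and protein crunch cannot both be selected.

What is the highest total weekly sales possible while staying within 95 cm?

979

Ranking by ratio (weekly sales/cm): granola A 17.00, protein crunch 10.90, quinoa pops 6.95, bran flakes 4.28.
Granola A + protein crunch + quinoa pops uses 92 of the 95 cm and totals 979.
Runner-up granola A + bran flakes + protein crunch tops out at 808.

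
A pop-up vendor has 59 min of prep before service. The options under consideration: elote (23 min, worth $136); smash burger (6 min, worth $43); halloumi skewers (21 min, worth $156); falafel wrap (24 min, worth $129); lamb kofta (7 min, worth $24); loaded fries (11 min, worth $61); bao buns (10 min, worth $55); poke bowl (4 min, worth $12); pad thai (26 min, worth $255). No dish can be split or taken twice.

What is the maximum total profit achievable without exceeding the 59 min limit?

472

Ranking by ratio (profit/min): pad thai 9.81, halloumi skewers 7.43, smash burger 7.17, elote 5.91.
Greedy by ratio would take smash burger + halloumi skewers + poke bowl + pad thai: 57 min used, total 466.
The 10 min tied up in smash burger and poke bowl is better spent on loaded fries — total rises to 472 (58 min).
That's the maximum — no swap from here does better than 472.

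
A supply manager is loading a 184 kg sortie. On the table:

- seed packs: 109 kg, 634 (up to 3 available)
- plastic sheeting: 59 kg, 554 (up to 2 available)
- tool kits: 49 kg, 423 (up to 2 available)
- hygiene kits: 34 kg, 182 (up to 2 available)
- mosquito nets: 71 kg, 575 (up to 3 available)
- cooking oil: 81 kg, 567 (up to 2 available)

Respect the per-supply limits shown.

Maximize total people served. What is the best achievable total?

Filling by ratio: 2×plastic sheeting + tool kits for 1531, with 17 kg left unused.
Replace plastic sheeting with mosquito nets: the trade gains 21 net, giving 1552 at 179 kg.
No other feasible combination exceeds 1552.

1552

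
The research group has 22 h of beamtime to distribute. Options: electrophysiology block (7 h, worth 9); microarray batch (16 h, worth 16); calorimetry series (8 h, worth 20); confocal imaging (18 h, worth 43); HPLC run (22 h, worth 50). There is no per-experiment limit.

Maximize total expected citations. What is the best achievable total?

50

Ranking by ratio (expected citations/h): calorimetry series 2.50, confocal imaging 2.39, HPLC run 2.27, electrophysiology block 1.29.
Greedy by ratio would take 2×calorimetry series: 16 h used, total 40.
Replace 2×calorimetry series with HPLC run: the trade gains 10 net, giving 50 at 22 h.
No other feasible combination exceeds 50.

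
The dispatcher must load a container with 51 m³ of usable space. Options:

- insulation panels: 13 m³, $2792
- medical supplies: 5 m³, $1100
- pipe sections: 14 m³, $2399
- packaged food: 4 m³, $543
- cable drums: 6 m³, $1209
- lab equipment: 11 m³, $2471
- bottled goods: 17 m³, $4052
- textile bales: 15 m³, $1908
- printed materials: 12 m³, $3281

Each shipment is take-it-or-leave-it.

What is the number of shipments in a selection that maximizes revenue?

The maximum revenue within 51 m³ is 12113.
For example medical supplies + cable drums + lab equipment + bottled goods + printed materials achieves it, using 51 m³.
All optima have 5 shipments.

5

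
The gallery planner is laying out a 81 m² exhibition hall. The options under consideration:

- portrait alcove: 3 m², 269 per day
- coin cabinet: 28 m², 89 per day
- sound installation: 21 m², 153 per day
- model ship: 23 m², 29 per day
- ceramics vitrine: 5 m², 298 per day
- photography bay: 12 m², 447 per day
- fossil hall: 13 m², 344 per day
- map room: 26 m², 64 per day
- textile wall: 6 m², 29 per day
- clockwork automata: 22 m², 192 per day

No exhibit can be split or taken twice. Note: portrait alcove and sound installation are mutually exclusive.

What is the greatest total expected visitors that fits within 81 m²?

1614

Density check — portrait alcove 89.67, ceramics vitrine 59.60, photography bay 37.25, fossil hall 26.46 are the best per m².
Taking portrait alcove + ceramics vitrine + photography bay + fossil hall + map room + clockwork automata: 81 m² used, 1614 in expected visitors.
No other feasible combination exceeds 1614.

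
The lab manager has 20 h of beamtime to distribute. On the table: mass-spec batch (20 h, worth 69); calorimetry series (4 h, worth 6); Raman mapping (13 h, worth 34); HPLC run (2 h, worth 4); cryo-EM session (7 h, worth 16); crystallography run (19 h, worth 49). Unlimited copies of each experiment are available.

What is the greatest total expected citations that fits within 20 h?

69

Density check — mass-spec batch 3.45, Raman mapping 2.62, crystallography run 2.58 are the best per h.
Taking mass-spec batch: 20 h used, 69 in expected citations.
No other feasible combination exceeds 69.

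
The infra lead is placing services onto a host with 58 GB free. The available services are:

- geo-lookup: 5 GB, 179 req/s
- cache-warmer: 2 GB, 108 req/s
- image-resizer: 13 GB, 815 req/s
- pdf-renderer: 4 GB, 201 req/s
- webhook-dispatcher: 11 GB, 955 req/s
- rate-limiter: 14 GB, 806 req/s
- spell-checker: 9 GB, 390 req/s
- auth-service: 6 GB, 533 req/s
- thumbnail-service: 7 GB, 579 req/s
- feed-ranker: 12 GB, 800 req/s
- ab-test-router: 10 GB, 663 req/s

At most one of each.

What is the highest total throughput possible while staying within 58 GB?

4075

By throughput per GB: auth-service 88.83, webhook-dispatcher 86.82, thumbnail-service 82.71, feed-ranker 66.67 lead.
Filling by ratio: geo-lookup + cache-warmer + pdf-renderer + webhook-dispatcher + auth-service + thumbnail-service + feed-ranker + ab-test-router for 4018, with 1 GB left unused.
Replace geo-lookup and thumbnail-service with image-resizer: the trade gains 57 net, giving 4075 at 58 GB.
An exhaustive check of the 2048 subsets confirms 4075.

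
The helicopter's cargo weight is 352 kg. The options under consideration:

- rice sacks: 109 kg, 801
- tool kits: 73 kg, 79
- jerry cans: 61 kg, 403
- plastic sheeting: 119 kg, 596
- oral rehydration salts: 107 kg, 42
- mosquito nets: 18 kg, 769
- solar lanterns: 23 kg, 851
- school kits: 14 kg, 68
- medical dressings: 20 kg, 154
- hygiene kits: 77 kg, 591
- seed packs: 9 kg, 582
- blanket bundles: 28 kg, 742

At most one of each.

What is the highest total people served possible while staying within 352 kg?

4893

The ratio ordering already packs tightly: rice sacks + jerry cans + mosquito nets + solar lanterns + medical dressings + hygiene kits + seed packs + blanket bundles, 345 kg, 4893.
Nothing else within 352 kg beats 4893.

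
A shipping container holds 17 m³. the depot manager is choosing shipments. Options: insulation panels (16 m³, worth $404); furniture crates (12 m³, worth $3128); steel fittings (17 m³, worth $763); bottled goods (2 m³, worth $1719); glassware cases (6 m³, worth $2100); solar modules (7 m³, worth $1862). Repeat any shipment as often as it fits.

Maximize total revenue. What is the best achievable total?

13752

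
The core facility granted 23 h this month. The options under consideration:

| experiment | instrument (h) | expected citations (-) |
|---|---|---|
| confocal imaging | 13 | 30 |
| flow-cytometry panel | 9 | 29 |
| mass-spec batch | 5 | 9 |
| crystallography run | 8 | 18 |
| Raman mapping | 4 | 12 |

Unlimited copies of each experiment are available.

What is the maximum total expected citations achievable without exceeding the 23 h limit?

70

Ranking by ratio (expected citations/h): flow-cytometry panel 3.22, Raman mapping 3.00, confocal imaging 2.31, crystallography run 2.25.
Taking 2×flow-cytometry panel + Raman mapping: 22 h used, 70 in expected citations.
Nothing else within 23 h beats 70.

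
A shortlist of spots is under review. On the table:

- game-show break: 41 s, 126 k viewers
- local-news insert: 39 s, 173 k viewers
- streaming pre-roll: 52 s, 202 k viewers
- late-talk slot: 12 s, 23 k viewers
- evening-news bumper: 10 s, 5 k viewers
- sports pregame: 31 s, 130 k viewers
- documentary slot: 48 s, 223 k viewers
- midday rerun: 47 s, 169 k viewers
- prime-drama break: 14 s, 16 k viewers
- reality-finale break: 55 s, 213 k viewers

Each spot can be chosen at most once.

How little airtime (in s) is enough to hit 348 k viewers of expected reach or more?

79

Need the lightest bundle worth ≥ 348.
Taking sports pregame + documentary slot gives 353 (≥ 348) for 79 s.
Any bundle with less than 79 s falls short of 348.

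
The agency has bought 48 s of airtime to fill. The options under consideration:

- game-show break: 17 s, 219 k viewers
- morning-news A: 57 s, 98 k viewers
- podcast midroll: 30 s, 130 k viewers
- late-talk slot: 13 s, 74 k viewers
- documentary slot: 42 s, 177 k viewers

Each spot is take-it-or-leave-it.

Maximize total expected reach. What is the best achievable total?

349

By expected reach per s: game-show break 12.88, late-talk slot 5.69, podcast midroll 4.33, documentary slot 4.21 lead.
Taking the top-ratio spots first gives game-show break + late-talk slot for 293 (30 s).
The 13 s tied up in late-talk slot is better spent on podcast midroll — total rises to 349 (47 s).
That's the maximum — no swap from here does better than 349.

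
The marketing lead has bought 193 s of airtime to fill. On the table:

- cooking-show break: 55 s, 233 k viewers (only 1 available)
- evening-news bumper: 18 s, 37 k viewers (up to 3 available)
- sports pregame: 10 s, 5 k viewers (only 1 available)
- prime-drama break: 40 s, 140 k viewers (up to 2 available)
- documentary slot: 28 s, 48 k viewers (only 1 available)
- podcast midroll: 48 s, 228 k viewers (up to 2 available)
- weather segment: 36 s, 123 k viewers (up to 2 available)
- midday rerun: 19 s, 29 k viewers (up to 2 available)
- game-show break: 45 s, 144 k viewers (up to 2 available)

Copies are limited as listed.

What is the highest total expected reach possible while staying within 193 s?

The ratio ordering already packs tightly: cooking-show break + prime-drama break + 2×podcast midroll, 191 s, 829.

829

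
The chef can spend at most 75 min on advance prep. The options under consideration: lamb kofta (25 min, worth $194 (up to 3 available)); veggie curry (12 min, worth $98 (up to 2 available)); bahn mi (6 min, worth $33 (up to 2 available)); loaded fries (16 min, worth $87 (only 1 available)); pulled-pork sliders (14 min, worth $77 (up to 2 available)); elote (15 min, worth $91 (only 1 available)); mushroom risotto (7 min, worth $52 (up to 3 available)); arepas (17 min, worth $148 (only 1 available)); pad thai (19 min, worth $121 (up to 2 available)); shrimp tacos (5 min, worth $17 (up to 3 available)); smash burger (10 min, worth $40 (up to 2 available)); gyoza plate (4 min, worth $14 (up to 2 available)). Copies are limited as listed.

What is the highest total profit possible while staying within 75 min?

596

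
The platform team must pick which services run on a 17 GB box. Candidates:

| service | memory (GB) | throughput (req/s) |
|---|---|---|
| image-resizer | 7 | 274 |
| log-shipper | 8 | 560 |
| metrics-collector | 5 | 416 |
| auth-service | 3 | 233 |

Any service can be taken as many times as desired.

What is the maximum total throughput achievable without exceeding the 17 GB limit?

1348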